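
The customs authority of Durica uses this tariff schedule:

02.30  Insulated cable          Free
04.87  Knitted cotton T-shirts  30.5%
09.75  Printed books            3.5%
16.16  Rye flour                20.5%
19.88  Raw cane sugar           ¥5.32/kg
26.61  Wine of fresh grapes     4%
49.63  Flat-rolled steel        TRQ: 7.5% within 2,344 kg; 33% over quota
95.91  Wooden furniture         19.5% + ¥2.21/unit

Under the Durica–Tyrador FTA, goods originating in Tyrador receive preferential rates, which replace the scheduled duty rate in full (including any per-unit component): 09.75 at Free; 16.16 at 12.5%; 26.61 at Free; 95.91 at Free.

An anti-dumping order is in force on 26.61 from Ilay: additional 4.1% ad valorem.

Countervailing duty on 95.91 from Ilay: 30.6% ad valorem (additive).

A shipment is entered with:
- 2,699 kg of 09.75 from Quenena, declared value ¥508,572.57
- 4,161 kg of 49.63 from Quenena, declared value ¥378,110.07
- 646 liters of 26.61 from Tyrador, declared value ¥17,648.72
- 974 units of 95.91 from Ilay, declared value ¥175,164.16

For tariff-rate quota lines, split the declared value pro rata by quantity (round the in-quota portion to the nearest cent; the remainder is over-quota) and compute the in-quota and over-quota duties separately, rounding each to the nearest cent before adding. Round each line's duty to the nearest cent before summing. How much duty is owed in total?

Line 1 (09.75, Quenena, 2,699 kg, ¥508,572.57):
Base rate for 09.75 is 3.5%.
09.75 has an FTA preferential rate, but origin Quenena is not Tyrador; base rate stands.
Duty = ¥508,572.57 × 3.5% = ¥17,800.04.
Line 2 (49.63, Quenena, 4,161 kg, ¥378,110.07):
Code 49.63 is under a tariff-rate quota (threshold 2,344 kg). In-quota: 2,344 kg at 7.5%; over-quota: 1,817 kg at 33%.
Pro-rata value split: in-quota = ¥378,110.07 × 2,344/4,161 = ¥212,999.28; over-quota = ¥378,110.07 − ¥212,999.28 = ¥165,110.79.
In-quota duty = ¥212,999.28 × 7.5% = ¥15,974.95. Over-quota duty = ¥165,110.79 × 33% = ¥54,486.56.
Line duty = ¥15,974.95 + ¥54,486.56 = ¥70,461.51.
Line 3 (26.61, Tyrador, 646 liters, ¥17,648.72):
Base rate for 26.61 is 4%.
Origin Tyrador qualifies under the Durica–Tyrador agreement and 26.61 is covered: preferential rate Free applies instead.
The additional-duty order on 26.61 targets Ilay, not Tyrador; it does not apply.
Duty = ¥17,648.72 × 0% = ¥0.00.
Line 4 (95.91, Ilay, 974 units, ¥175,164.16):
Base rate for 95.91 is 19.5% + ¥2.21/unit.
95.91 has an FTA preferential rate, but origin Ilay is not Tyrador; base rate stands.
Additional duty on 95.91 from Ilay: +30.6%. Applied ad valorem rate: 19.5% + 30.6% = 50.1%.
Duty = ¥175,164.16 × 50.1% + 974 × ¥2.21 = ¥89,909.78.
Total = ¥17,800.04 + ¥70,461.51 + ¥0.00 + ¥89,909.78 = ¥178,171.33.

¥178,171.33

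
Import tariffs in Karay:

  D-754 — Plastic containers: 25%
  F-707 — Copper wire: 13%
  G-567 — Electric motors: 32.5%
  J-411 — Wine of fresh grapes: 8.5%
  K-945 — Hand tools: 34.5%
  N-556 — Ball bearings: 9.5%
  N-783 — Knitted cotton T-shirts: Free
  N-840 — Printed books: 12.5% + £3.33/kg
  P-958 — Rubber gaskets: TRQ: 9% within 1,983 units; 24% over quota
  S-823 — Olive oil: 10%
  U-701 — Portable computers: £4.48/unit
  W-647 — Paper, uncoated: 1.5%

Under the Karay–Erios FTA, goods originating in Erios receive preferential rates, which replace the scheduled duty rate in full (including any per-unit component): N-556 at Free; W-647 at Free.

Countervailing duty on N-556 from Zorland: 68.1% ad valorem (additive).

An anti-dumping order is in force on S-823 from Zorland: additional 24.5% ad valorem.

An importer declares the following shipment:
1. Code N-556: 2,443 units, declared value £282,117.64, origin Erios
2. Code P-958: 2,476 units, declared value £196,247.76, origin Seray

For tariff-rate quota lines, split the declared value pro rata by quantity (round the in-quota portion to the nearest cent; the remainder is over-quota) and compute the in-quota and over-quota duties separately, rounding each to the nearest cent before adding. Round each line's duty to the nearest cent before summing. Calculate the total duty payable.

Line 1 (N-556, Erios, 2,443 units, £282,117.64):
Base rate for N-556 is 9.5%.
Origin Erios qualifies under the Karay–Erios agreement and N-556 is covered: preferential rate Free applies instead.
The additional-duty order on N-556 targets Zorland, not Erios; it does not apply.
Duty = £282,117.64 × 0% = £0.00.
Line 2 (P-958, Seray, 2,476 units, £196,247.76):
Code P-958 is under a tariff-rate quota (threshold 1,983 units). In-quota: 1,983 units at 9%; over-quota: 493 units at 24%.
Pro-rata value split: in-quota = £196,247.76 × 1,983/2,476 = £157,172.58; over-quota = £196,247.76 − £157,172.58 = £39,075.18.
In-quota duty = £157,172.58 × 9% = £14,145.53. Over-quota duty = £39,075.18 × 24% = £9,378.04.
Line duty = £14,145.53 + £9,378.04 = £23,523.57.
Total = £0.00 + £23,523.57 = £23,523.57.

£23,523.57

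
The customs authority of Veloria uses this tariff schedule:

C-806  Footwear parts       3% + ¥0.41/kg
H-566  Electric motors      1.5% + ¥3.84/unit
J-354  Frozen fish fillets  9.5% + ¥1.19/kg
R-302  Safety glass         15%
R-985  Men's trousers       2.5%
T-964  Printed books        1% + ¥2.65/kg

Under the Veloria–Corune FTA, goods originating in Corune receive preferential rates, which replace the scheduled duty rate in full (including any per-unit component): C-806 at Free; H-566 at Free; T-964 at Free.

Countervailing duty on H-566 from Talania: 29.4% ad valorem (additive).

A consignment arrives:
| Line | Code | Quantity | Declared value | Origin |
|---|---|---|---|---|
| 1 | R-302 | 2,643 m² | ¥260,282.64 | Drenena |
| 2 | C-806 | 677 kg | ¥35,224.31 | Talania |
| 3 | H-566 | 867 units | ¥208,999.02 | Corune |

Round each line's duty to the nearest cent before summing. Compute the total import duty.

¥40,376.70

Line 1 (R-302, Drenena, 2,643 m², ¥260,282.64):
Base rate for R-302 is 15%.
Duty = ¥260,282.64 × 15% = ¥39,042.40.
Line 2 (C-806, Talania, 677 kg, ¥35,224.31):
Base rate for C-806 is 3% + ¥0.41/kg.
C-806 has an FTA preferential rate, but origin Talania is not Corune; base rate stands.
Duty = ¥35,224.31 × 3% + 677 × ¥0.41 = ¥1,334.30.
Line 3 (H-566, Corune, 867 units, ¥208,999.02):
Base rate for H-566 is 1.5% + ¥3.84/unit.
Origin Corune qualifies under the Veloria–Corune agreement and H-566 is covered: preferential rate Free applies instead.
The additional-duty order on H-566 targets Talania, not Corune; it does not apply.
Duty = ¥208,999.02 × 0% = ¥0.00.
Total = ¥39,042.40 + ¥1,334.30 + ¥0.00 = ¥40,376.70.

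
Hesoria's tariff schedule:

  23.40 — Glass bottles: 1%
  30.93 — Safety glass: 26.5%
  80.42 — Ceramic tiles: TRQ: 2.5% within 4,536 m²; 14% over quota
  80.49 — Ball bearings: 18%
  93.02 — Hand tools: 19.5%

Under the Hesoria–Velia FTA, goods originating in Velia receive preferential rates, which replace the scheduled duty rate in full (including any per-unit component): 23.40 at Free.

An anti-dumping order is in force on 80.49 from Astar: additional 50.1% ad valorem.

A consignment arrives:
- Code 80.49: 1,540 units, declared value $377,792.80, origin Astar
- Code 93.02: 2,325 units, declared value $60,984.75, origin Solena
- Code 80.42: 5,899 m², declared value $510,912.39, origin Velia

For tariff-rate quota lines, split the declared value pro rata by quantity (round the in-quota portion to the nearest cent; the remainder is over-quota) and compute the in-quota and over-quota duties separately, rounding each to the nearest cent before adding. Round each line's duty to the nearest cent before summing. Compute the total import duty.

Line 1 (80.49, Astar, 1,540 units, $377,792.80):
Base rate for 80.49 is 18%.
Additional duty on 80.49 from Astar: +50.1%. Applied ad valorem rate: 18% + 50.1% = 68.1%.
Duty = $377,792.80 × 68.1% = $257,276.90.
Line 2 (93.02, Solena, 2,325 units, $60,984.75):
Base rate for 93.02 is 19.5%.
Duty = $60,984.75 × 19.5% = $11,892.03.
Line 3 (80.42, Velia, 5,899 m², $510,912.39):
Code 80.42 is under a tariff-rate quota (threshold 4,536 m²). In-quota: 4,536 m² at 2.5%; over-quota: 1,363 m² at 14%.
Pro-rata value split: in-quota = $510,912.39 × 4,536/5,899 = $392,862.96; over-quota = $510,912.39 − $392,862.96 = $118,049.43.
In-quota duty = $392,862.96 × 2.5% = $9,821.57. Over-quota duty = $118,049.43 × 14% = $16,526.92.
Line duty = $9,821.57 + $16,526.92 = $26,348.49.
Total = $257,276.90 + $11,892.03 + $26,348.49 = $295,517.42.

$295,517.42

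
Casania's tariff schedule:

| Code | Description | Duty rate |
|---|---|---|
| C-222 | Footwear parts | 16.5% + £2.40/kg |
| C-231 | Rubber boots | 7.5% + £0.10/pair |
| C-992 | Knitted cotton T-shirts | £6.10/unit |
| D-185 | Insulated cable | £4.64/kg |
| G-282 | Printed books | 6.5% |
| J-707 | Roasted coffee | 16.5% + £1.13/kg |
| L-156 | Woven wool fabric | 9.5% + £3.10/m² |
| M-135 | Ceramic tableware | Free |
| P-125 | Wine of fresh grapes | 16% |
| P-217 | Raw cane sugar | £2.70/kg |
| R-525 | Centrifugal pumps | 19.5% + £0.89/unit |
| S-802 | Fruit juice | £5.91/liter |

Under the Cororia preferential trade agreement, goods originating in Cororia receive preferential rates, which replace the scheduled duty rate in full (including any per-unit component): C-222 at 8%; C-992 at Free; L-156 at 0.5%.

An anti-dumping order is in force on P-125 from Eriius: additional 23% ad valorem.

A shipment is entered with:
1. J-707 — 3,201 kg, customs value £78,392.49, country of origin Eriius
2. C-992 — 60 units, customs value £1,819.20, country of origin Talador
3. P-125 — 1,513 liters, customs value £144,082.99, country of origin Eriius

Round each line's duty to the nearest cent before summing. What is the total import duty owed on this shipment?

£73,110.26

Line 1 (J-707, Eriius, 3,201 kg, £78,392.49):
Base rate for J-707 is 16.5% + £1.13/kg.
Duty = £78,392.49 × 16.5% + 3,201 × £1.13 = £16,551.89.
Line 2 (C-992, Talador, 60 units, £1,819.20):
Base rate for C-992 is £6.10/unit.
C-992 has an FTA preferential rate, but origin Talador is not Cororia; base rate stands.
Duty = 60 × £6.10 = £366.00.
Line 3 (P-125, Eriius, 1,513 liters, £144,082.99):
Base rate for P-125 is 16%.
Additional duty on P-125 from Eriius: +23%. Applied ad valorem rate: 16% + 23% = 39%.
Duty = £144,082.99 × 39% = £56,192.37.
Total = £16,551.89 + £366.00 + £56,192.37 = £73,110.26.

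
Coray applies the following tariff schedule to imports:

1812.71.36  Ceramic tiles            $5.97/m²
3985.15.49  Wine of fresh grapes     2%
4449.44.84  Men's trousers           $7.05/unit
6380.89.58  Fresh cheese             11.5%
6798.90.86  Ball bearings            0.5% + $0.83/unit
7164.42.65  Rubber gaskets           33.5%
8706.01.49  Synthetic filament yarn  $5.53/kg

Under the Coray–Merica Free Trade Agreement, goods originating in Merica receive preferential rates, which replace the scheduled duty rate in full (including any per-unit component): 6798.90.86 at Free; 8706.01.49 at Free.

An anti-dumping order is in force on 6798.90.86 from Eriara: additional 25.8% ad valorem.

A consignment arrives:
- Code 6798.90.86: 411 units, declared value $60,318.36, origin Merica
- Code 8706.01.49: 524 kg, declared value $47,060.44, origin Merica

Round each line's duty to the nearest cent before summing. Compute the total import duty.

$0.00

Line 1 (6798.90.86, Merica, 411 units, $60,318.36):
Base rate for 6798.90.86 is 0.5% + $0.83/unit.
Origin Merica qualifies under the Coray–Merica agreement and 6798.90.86 is covered: preferential rate Free applies instead.
The additional-duty order on 6798.90.86 targets Eriara, not Merica; it does not apply.
Duty = $60,318.36 × 0% = $0.00.
Line 2 (8706.01.49, Merica, 524 kg, $47,060.44):
Base rate for 8706.01.49 is $5.53/kg.
Origin Merica qualifies under the Coray–Merica agreement and 8706.01.49 is covered: preferential rate Free applies instead.
Duty = $47,060.44 × 0% = $0.00.
Total = $0.00 + $0.00 = $0.00.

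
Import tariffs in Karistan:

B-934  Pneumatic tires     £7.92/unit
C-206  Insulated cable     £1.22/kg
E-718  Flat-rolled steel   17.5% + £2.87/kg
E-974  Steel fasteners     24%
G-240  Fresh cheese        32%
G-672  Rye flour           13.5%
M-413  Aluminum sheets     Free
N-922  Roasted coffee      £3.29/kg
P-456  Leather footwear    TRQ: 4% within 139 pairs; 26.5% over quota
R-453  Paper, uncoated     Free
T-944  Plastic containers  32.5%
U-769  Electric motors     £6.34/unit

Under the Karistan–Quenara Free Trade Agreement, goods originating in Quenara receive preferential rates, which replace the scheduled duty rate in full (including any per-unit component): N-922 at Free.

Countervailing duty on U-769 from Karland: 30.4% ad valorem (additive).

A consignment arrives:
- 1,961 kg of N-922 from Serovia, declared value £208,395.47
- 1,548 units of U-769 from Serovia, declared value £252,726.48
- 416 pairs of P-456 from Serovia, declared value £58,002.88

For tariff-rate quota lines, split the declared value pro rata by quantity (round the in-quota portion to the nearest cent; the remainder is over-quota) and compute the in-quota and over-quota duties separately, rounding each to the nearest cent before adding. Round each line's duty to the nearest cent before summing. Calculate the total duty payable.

£27,276.10

Line 1 (N-922, Serovia, 1,961 kg, £208,395.47):
Base rate for N-922 is £3.29/kg.
N-922 has an FTA preferential rate, but origin Serovia is not Quenara; base rate stands.
Duty = 1,961 × £3.29 = £6,451.69.
Line 2 (U-769, Serovia, 1,548 units, £252,726.48):
Base rate for U-769 is £6.34/unit.
The additional-duty order on U-769 targets Karland, not Serovia; it does not apply.
Duty = 1,548 × £6.34 = £9,814.32.
Line 3 (P-456, Serovia, 416 pairs, £58,002.88):
Code P-456 is under a tariff-rate quota (threshold 139 pairs). In-quota: 139 pairs at 4%; over-quota: 277 pairs at 26.5%.
Pro-rata value split: in-quota = £58,002.88 × 139/416 = £19,380.77; over-quota = £58,002.88 − £19,380.77 = £38,622.11.
In-quota duty = £19,380.77 × 4% = £775.23. Over-quota duty = £38,622.11 × 26.5% = £10,234.86.
Line duty = £775.23 + £10,234.86 = £11,010.09.
Total = £6,451.69 + £9,814.32 + £11,010.09 = £27,276.10.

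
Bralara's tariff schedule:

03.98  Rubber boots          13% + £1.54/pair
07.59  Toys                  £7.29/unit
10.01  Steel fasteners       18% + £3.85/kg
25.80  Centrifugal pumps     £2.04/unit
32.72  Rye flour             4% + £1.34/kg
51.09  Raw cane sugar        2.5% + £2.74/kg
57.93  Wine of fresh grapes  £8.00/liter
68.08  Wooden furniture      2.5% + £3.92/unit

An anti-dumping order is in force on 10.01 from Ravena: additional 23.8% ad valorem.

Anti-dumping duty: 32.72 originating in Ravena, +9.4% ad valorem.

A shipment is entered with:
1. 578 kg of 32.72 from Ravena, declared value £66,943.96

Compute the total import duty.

Line 1 (32.72, Ravena, 578 kg, £66,943.96):
Base rate for 32.72 is 4% + £1.34/kg.
Additional duty on 32.72 from Ravena: +9.4%. Applied ad valorem rate: 4% + 9.4% = 13.4%.
Duty = £66,943.96 × 13.4% + 578 × £1.34 = £9,745.01.

£9,745.01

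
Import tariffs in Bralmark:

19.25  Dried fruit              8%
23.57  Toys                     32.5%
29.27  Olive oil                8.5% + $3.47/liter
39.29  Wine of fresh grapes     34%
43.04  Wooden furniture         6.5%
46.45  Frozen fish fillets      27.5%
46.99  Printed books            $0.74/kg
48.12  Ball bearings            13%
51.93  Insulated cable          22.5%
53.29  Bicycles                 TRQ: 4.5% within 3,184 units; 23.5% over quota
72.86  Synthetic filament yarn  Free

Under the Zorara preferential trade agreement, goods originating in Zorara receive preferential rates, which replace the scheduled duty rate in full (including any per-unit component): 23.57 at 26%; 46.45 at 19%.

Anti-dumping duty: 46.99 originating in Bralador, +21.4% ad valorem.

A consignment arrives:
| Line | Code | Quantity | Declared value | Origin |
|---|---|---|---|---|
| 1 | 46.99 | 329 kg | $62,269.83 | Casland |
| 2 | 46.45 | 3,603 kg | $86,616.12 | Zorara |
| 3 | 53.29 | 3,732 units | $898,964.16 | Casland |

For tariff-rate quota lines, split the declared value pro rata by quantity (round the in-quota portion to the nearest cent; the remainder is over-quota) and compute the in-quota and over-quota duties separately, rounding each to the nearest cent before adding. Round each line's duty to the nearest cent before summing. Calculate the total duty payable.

$82,234.34

Line 1 (46.99, Casland, 329 kg, $62,269.83):
Base rate for 46.99 is $0.74/kg.
The additional-duty order on 46.99 targets Bralador, not Casland; it does not apply.
Duty = 329 × $0.74 = $243.46.
Line 2 (46.45, Zorara, 3,603 kg, $86,616.12):
Base rate for 46.45 is 27.5%.
Origin Zorara qualifies under the Bralmark–Zorara agreement and 46.45 is covered: preferential rate 19% applies instead.
Duty = $86,616.12 × 19% = $16,457.06.
Line 3 (53.29, Casland, 3,732 units, $898,964.16):
Code 53.29 is under a tariff-rate quota (threshold 3,184 units). In-quota: 3,184 units at 4.5%; over-quota: 548 units at 23.5%.
Pro-rata value split: in-quota = $898,964.16 × 3,184/3,732 = $766,961.92; over-quota = $898,964.16 − $766,961.92 = $132,002.24.
In-quota duty = $766,961.92 × 4.5% = $34,513.29. Over-quota duty = $132,002.24 × 23.5% = $31,020.53.
Line duty = $34,513.29 + $31,020.53 = $65,533.82.
Total = $243.46 + $16,457.06 + $65,533.82 = $82,234.34.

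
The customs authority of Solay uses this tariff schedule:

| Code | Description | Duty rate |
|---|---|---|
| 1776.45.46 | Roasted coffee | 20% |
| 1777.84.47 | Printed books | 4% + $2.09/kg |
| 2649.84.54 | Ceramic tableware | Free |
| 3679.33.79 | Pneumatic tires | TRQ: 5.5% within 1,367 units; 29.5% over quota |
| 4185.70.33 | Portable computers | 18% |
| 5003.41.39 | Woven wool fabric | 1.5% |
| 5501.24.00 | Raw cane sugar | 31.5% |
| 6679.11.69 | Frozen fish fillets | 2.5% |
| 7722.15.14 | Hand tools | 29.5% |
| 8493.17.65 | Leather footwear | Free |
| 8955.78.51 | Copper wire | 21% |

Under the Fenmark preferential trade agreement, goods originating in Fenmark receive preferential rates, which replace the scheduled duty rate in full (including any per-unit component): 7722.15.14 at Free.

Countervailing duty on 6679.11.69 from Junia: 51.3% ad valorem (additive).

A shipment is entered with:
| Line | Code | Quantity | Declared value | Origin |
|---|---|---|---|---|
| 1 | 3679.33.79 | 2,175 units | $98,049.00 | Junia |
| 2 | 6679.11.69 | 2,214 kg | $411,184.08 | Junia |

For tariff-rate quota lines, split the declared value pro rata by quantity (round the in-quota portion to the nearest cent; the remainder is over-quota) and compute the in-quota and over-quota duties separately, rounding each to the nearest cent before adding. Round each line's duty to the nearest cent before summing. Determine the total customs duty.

Line 1 (3679.33.79, Junia, 2,175 units, $98,049.00):
Code 3679.33.79 is under a tariff-rate quota (threshold 1,367 units). In-quota: 1,367 units at 5.5%; over-quota: 808 units at 29.5%.
Pro-rata value split: in-quota = $98,049.00 × 1,367/2,175 = $61,624.36; over-quota = $98,049.00 − $61,624.36 = $36,424.64.
In-quota duty = $61,624.36 × 5.5% = $3,389.34. Over-quota duty = $36,424.64 × 29.5% = $10,745.27.
Line duty = $3,389.34 + $10,745.27 = $14,134.61.
Line 2 (6679.11.69, Junia, 2,214 kg, $411,184.08):
Base rate for 6679.11.69 is 2.5%.
Additional duty on 6679.11.69 from Junia: +51.3%. Applied ad valorem rate: 2.5% + 51.3% = 53.8%.
Duty = $411,184.08 × 53.8% = $221,217.04.
Total = $14,134.61 + $221,217.04 = $235,351.65.

$235,351.65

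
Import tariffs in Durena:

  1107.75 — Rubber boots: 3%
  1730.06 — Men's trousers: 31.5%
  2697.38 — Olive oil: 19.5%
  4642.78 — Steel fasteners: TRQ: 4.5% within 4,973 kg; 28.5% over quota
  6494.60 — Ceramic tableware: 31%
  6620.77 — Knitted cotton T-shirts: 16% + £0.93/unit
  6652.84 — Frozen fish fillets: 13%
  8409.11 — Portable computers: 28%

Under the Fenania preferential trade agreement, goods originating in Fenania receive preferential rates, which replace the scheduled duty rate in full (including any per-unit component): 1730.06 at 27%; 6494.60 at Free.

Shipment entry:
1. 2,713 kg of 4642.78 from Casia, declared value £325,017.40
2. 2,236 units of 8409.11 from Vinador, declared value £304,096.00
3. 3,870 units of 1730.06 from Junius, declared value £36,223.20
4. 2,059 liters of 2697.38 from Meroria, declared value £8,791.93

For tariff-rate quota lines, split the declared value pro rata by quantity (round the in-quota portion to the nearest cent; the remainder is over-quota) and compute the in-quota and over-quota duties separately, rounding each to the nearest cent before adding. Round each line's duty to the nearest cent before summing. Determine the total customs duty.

Line 1 (4642.78, Casia, 2,713 kg, £325,017.40):
Code 4642.78 is under a tariff-rate quota (threshold 4,973 kg). Quantity 2,713 kg is within the quota, so the in-quota rate 4.5% applies to the full value.
Duty = £325,017.40 × 4.5% = £14,625.78.
Line 2 (8409.11, Vinador, 2,236 units, £304,096.00):
Base rate for 8409.11 is 28%.
Duty = £304,096.00 × 28% = £85,146.88.
Line 3 (1730.06, Junius, 3,870 units, £36,223.20):
Base rate for 1730.06 is 31.5%.
1730.06 has an FTA preferential rate, but origin Junius is not Fenania; base rate stands.
Duty = £36,223.20 × 31.5% = £11,410.31.
Line 4 (2697.38, Meroria, 2,059 liters, £8,791.93):
Base rate for 2697.38 is 19.5%.
Duty = £8,791.93 × 19.5% = £1,714.43.
Total = £14,625.78 + £85,146.88 + £11,410.31 + £1,714.43 = £112,897.40.

£112,897.40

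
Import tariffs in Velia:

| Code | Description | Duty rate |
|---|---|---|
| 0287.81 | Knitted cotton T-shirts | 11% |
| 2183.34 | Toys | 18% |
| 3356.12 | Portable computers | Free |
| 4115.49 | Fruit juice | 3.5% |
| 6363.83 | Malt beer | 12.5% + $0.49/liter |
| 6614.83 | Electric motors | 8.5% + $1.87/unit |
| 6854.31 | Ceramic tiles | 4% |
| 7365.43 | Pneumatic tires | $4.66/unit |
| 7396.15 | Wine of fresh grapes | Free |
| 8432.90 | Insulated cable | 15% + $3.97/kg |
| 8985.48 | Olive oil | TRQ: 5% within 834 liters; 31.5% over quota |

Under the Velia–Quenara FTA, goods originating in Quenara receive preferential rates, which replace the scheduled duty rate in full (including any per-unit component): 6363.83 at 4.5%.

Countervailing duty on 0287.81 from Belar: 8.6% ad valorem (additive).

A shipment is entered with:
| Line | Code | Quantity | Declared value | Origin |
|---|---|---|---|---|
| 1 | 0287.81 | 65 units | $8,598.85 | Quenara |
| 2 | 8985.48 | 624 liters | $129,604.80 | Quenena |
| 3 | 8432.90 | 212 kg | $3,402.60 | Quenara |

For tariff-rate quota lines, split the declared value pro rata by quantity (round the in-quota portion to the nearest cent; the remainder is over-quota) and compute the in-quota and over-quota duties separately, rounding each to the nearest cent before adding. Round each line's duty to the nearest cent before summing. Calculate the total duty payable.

Line 1 (0287.81, Quenara, 65 units, $8,598.85):
Base rate for 0287.81 is 11%.
Origin Quenara is the FTA partner but 0287.81 is not on the preference list; base rate stands.
The additional-duty order on 0287.81 targets Belar, not Quenara; it does not apply.
Duty = $8,598.85 × 11% = $945.87.
Line 2 (8985.48, Quenena, 624 liters, $129,604.80):
Code 8985.48 is under a tariff-rate quota (threshold 834 liters). Quantity 624 liters is within the quota, so the in-quota rate 5% applies to the full value.
Duty = $129,604.80 × 5% = $6,480.24.
Line 3 (8432.90, Quenara, 212 kg, $3,402.60):
Base rate for 8432.90 is 15% + $3.97/kg.
Origin Quenara is the FTA partner but 8432.90 is not on the preference list; base rate stands.
Duty = $3,402.60 × 15% + 212 × $3.97 = $1,352.03.
Total = $945.87 + $6,480.24 + $1,352.03 = $8,778.14.

$8,778.14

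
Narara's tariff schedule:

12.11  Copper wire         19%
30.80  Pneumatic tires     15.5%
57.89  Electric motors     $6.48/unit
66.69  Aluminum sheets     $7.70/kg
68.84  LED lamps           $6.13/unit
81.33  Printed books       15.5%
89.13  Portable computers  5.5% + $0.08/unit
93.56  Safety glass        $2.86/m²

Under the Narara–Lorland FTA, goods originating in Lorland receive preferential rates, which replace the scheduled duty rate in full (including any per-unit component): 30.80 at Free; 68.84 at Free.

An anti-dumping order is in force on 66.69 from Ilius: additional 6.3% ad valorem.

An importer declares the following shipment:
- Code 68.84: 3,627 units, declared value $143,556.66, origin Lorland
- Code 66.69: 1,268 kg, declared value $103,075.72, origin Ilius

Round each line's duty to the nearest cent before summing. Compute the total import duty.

Line 1 (68.84, Lorland, 3,627 units, $143,556.66):
Base rate for 68.84 is $6.13/unit.
Origin Lorland qualifies under the Narara–Lorland agreement and 68.84 is covered: preferential rate Free applies instead.
Duty = $143,556.66 × 0% = $0.00.
Line 2 (66.69, Ilius, 1,268 kg, $103,075.72):
Base rate for 66.69 is $7.70/kg.
Additional duty on 66.69 from Ilius: +6.3% ad valorem. Applied ad valorem rate = 6.3%.
Duty = $103,075.72 × 6.3% + 1,268 × $7.70 = $16,257.37.
Total = $0.00 + $16,257.37 = $16,257.37.

$16,257.37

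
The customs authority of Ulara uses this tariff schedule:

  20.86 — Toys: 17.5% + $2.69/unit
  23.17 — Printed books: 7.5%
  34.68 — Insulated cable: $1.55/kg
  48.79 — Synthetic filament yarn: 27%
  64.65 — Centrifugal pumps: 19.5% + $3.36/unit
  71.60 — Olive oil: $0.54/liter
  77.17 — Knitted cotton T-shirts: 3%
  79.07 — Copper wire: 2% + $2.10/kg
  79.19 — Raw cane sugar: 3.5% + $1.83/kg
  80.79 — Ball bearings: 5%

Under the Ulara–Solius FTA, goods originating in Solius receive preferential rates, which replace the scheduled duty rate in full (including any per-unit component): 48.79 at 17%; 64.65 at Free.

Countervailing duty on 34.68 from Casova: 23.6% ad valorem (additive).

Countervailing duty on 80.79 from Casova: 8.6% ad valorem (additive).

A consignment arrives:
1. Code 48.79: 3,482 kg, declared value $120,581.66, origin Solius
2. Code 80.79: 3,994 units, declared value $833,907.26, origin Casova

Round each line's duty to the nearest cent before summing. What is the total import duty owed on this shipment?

$133,910.27

Line 1 (48.79, Solius, 3,482 kg, $120,581.66):
Base rate for 48.79 is 27%.
Origin Solius qualifies under the Ulara–Solius agreement and 48.79 is covered: preferential rate 17% applies instead.
Duty = $120,581.66 × 17% = $20,498.88.
Line 2 (80.79, Casova, 3,994 units, $833,907.26):
Base rate for 80.79 is 5%.
Additional duty on 80.79 from Casova: +8.6%. Applied ad valorem rate: 5% + 8.6% = 13.6%.
Duty = $833,907.26 × 13.6% = $113,411.39.
Total = $20,498.88 + $113,411.39 = $133,910.27.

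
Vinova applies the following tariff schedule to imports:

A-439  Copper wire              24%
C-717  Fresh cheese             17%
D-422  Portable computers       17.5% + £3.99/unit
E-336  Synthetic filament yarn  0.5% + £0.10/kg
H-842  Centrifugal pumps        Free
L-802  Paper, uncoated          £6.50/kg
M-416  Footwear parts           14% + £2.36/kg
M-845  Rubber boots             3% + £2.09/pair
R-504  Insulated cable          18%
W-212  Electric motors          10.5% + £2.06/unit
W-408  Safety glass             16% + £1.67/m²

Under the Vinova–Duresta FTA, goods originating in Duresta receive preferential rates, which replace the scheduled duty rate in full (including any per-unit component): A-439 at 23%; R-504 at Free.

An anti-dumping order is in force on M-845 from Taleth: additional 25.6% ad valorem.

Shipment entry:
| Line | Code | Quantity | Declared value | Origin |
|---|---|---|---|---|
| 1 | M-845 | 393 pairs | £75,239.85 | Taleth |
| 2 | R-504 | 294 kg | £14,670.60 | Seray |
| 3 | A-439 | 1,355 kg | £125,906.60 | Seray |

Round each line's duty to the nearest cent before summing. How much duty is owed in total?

Line 1 (M-845, Taleth, 393 pairs, £75,239.85):
Base rate for M-845 is 3% + £2.09/pair.
Additional duty on M-845 from Taleth: +25.6%. Applied ad valorem rate: 3% + 25.6% = 28.6%.
Duty = £75,239.85 × 28.6% + 393 × £2.09 = £22,339.97.
Line 2 (R-504, Seray, 294 kg, £14,670.60):
Base rate for R-504 is 18%.
R-504 has an FTA preferential rate, but origin Seray is not Duresta; base rate stands.
Duty = £14,670.60 × 18% = £2,640.71.
Line 3 (A-439, Seray, 1,355 kg, £125,906.60):
Base rate for A-439 is 24%.
A-439 has an FTA preferential rate, but origin Seray is not Duresta; base rate stands.
Duty = £125,906.60 × 24% = £30,217.58.
Total = £22,339.97 + £2,640.71 + £30,217.58 = £55,198.26.

£55,198.26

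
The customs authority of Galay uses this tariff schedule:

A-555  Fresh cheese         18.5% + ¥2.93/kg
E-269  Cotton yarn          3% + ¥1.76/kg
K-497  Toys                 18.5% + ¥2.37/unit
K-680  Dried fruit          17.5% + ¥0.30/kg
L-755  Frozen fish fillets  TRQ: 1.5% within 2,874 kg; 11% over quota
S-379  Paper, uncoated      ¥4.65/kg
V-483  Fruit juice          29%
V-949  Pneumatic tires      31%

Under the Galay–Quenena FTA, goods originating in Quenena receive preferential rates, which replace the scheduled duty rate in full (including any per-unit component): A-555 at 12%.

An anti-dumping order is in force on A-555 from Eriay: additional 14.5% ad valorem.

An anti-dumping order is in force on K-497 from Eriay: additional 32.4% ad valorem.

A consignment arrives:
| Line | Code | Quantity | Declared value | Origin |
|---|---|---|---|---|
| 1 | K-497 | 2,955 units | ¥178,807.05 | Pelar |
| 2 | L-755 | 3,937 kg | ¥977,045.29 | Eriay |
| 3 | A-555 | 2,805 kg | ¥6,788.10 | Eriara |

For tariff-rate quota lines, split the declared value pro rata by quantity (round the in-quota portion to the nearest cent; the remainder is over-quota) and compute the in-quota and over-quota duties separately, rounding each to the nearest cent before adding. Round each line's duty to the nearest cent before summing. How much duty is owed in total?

Line 1 (K-497, Pelar, 2,955 units, ¥178,807.05):
Base rate for K-497 is 18.5% + ¥2.37/unit.
The additional-duty order on K-497 targets Eriay, not Pelar; it does not apply.
Duty = ¥178,807.05 × 18.5% + 2,955 × ¥2.37 = ¥40,082.65.
Line 2 (L-755, Eriay, 3,937 kg, ¥977,045.29):
Code L-755 is under a tariff-rate quota (threshold 2,874 kg). In-quota: 2,874 kg at 1.5%; over-quota: 1,063 kg at 11%.
Pro-rata value split: in-quota = ¥977,045.29 × 2,874/3,937 = ¥713,240.58; over-quota = ¥977,045.29 − ¥713,240.58 = ¥263,804.71.
In-quota duty = ¥713,240.58 × 1.5% = ¥10,698.61. Over-quota duty = ¥263,804.71 × 11% = ¥29,018.52.
Line duty = ¥10,698.61 + ¥29,018.52 = ¥39,717.13.
Line 3 (A-555, Eriara, 2,805 kg, ¥6,788.10):
Base rate for A-555 is 18.5% + ¥2.93/kg.
A-555 has an FTA preferential rate, but origin Eriara is not Quenena; base rate stands.
The additional-duty order on A-555 targets Eriay, not Eriara; it does not apply.
Duty = ¥6,788.10 × 18.5% + 2,805 × ¥2.93 = ¥9,474.45.
Total = ¥40,082.65 + ¥39,717.13 + ¥9,474.45 = ¥89,274.23.

¥89,274.23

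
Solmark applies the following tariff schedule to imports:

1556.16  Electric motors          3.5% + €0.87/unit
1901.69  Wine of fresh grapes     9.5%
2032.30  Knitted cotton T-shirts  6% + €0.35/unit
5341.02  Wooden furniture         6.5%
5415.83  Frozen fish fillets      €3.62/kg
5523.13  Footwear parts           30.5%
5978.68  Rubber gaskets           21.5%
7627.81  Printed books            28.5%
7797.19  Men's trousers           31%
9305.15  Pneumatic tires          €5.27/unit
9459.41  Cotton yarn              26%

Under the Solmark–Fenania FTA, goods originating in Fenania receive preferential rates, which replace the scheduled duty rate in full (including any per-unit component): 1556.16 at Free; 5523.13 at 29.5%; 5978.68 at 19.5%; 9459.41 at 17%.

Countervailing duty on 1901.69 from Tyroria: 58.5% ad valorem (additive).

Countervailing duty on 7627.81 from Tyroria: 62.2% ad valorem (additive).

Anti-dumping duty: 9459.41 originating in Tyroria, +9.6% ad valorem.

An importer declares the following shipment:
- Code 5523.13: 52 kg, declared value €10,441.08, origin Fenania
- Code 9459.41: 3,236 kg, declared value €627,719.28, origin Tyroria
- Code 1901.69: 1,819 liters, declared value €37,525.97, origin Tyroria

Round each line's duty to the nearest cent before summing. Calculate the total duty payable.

Line 1 (5523.13, Fenania, 52 kg, €10,441.08):
Base rate for 5523.13 is 30.5%.
Origin Fenania qualifies under the Solmark–Fenania agreement and 5523.13 is covered: preferential rate 29.5% applies instead.
Duty = €10,441.08 × 29.5% = €3,080.12.
Line 2 (9459.41, Tyroria, 3,236 kg, €627,719.28):
Base rate for 9459.41 is 26%.
9459.41 has an FTA preferential rate, but origin Tyroria is not Fenania; base rate stands.
Additional duty on 9459.41 from Tyroria: +9.6%. Applied ad valorem rate: 26% + 9.6% = 35.6%.
Duty = €627,719.28 × 35.6% = €223,468.06.
Line 3 (1901.69, Tyroria, 1,819 liters, €37,525.97):
Base rate for 1901.69 is 9.5%.
Additional duty on 1901.69 from Tyroria: +58.5%. Applied ad valorem rate: 9.5% + 58.5% = 68%.
Duty = €37,525.97 × 68% = €25,517.66.
Total = €3,080.12 + €223,468.06 + €25,517.66 = €252,065.84.

€252,065.84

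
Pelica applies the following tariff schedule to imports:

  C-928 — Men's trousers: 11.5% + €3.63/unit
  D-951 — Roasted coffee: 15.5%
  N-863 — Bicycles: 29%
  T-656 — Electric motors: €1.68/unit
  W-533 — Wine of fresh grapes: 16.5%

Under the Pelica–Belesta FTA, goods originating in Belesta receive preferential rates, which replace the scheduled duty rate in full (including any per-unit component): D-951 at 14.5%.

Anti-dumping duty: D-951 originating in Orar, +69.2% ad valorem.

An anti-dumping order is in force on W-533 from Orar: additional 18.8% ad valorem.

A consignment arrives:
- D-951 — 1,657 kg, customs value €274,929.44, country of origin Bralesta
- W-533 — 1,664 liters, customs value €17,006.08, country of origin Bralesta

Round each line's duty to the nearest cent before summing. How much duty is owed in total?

Line 1 (D-951, Bralesta, 1,657 kg, €274,929.44):
Base rate for D-951 is 15.5%.
D-951 has an FTA preferential rate, but origin Bralesta is not Belesta; base rate stands.
The additional-duty order on D-951 targets Orar, not Bralesta; it does not apply.
Duty = €274,929.44 × 15.5% = €42,614.06.
Line 2 (W-533, Bralesta, 1,664 liters, €17,006.08):
Base rate for W-533 is 16.5%.
The additional-duty order on W-533 targets Orar, not Bralesta; it does not apply.
Duty = €17,006.08 × 16.5% = €2,806.00.
Total = €42,614.06 + €2,806.00 = €45,420.06.

€45,420.06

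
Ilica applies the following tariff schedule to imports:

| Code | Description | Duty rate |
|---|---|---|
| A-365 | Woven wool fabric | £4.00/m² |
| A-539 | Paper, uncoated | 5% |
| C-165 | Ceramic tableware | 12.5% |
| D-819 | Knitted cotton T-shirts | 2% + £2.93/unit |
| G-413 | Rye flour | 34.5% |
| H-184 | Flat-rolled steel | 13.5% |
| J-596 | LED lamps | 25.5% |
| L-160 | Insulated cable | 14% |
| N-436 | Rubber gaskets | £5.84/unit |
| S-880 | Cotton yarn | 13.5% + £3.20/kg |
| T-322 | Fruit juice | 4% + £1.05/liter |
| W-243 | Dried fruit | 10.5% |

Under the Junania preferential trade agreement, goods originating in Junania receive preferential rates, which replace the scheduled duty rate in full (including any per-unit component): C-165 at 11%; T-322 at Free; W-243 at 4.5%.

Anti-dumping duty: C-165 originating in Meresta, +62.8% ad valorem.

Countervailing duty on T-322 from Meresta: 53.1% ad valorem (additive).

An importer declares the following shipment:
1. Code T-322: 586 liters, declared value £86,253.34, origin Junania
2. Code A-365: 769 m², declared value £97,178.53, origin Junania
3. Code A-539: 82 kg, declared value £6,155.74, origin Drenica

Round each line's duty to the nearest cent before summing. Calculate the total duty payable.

£3,383.79

Line 1 (T-322, Junania, 586 liters, £86,253.34):
Base rate for T-322 is 4% + £1.05/liter.
Origin Junania qualifies under the Ilica–Junania agreement and T-322 is covered: preferential rate Free applies instead.
The additional-duty order on T-322 targets Meresta, not Junania; it does not apply.
Duty = £86,253.34 × 0% = £0.00.
Line 2 (A-365, Junania, 769 m², £97,178.53):
Base rate for A-365 is £4.00/m².
Origin Junania is the FTA partner but A-365 is not on the preference list; base rate stands.
Duty = 769 × £4.00 = £3,076.00.
Line 3 (A-539, Drenica, 82 kg, £6,155.74):
Base rate for A-539 is 5%.
Duty = £6,155.74 × 5% = £307.79.
Total = £0.00 + £3,076.00 + £307.79 = £3,383.79.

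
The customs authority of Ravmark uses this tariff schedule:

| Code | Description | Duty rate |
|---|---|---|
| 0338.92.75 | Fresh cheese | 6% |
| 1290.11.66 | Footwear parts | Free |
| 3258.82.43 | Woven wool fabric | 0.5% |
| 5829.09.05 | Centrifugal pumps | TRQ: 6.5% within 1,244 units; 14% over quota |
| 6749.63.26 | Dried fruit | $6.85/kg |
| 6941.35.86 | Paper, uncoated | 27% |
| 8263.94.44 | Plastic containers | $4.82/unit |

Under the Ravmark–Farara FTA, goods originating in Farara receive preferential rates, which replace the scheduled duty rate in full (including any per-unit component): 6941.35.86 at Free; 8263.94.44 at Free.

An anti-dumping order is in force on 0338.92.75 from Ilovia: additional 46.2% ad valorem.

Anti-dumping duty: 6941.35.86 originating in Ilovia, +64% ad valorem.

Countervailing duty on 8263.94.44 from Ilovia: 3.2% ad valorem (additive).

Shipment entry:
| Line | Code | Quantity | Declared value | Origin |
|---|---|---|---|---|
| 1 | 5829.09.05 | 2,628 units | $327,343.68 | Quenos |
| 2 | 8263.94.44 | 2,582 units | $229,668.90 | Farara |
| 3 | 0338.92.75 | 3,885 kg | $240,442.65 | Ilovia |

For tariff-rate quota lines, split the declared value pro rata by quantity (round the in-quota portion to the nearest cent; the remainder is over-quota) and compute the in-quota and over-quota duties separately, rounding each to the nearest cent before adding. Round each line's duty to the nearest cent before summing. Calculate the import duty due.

$159,717.73

Line 1 (5829.09.05, Quenos, 2,628 units, $327,343.68):
Code 5829.09.05 is under a tariff-rate quota (threshold 1,244 units). In-quota: 1,244 units at 6.5%; over-quota: 1,384 units at 14%.
Pro-rata value split: in-quota = $327,343.68 × 1,244/2,628 = $154,952.64; over-quota = $327,343.68 − $154,952.64 = $172,391.04.
In-quota duty = $154,952.64 × 6.5% = $10,071.92. Over-quota duty = $172,391.04 × 14% = $24,134.75.
Line duty = $10,071.92 + $24,134.75 = $34,206.67.
Line 2 (8263.94.44, Farara, 2,582 units, $229,668.90):
Base rate for 8263.94.44 is $4.82/unit.
Origin Farara qualifies under the Ravmark–Farara agreement and 8263.94.44 is covered: preferential rate Free applies instead.
The additional-duty order on 8263.94.44 targets Ilovia, not Farara; it does not apply.
Duty = $229,668.90 × 0% = $0.00.
Line 3 (0338.92.75, Ilovia, 3,885 kg, $240,442.65):
Base rate for 0338.92.75 is 6%.
Additional duty on 0338.92.75 from Ilovia: +46.2%. Applied ad valorem rate: 6% + 46.2% = 52.2%.
Duty = $240,442.65 × 52.2% = $125,511.06.
Total = $34,206.67 + $0.00 + $125,511.06 = $159,717.73.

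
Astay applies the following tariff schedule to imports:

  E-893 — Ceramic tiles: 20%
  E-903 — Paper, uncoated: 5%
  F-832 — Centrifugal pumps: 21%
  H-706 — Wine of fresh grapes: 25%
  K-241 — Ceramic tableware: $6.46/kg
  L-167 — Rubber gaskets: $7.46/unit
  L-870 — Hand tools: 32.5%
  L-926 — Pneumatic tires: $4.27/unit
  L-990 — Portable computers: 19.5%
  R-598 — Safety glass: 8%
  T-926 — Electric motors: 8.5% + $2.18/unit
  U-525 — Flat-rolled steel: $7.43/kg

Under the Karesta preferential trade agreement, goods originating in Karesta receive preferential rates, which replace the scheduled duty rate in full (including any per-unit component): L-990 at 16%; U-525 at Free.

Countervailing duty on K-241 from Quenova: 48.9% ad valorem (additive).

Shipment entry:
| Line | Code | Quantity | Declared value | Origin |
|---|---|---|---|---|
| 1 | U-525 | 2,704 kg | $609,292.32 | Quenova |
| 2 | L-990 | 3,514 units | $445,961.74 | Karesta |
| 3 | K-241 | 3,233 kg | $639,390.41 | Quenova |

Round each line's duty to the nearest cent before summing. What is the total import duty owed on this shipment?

Line 1 (U-525, Quenova, 2,704 kg, $609,292.32):
Base rate for U-525 is $7.43/kg.
U-525 has an FTA preferential rate, but origin Quenova is not Karesta; base rate stands.
Duty = 2,704 × $7.43 = $20,090.72.
Line 2 (L-990, Karesta, 3,514 units, $445,961.74):
Base rate for L-990 is 19.5%.
Origin Karesta qualifies under the Astay–Karesta agreement and L-990 is covered: preferential rate 16% applies instead.
Duty = $445,961.74 × 16% = $71,353.88.
Line 3 (K-241, Quenova, 3,233 kg, $639,390.41):
Base rate for K-241 is $6.46/kg.
Additional duty on K-241 from Quenova: +48.9% ad valorem. Applied ad valorem rate = 48.9%.
Duty = $639,390.41 × 48.9% + 3,233 × $6.46 = $333,547.09.
Total = $20,090.72 + $71,353.88 + $333,547.09 = $424,991.69.

$424,991.69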